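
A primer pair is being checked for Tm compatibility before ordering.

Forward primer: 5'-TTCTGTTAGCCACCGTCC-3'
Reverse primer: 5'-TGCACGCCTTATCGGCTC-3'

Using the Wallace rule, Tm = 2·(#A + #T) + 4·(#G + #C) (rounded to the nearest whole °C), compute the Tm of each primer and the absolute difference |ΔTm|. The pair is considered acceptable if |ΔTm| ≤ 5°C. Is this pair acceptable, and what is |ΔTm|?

|ΔTm| = 2°C; the pair is acceptable.

Forward: A=2 T=6 G=3 C=7 → Tm = 2·8 + 4·10 = 56°C.
Reverse: A=2 T=5 G=4 C=7 → Tm = 2·7 + 4·11 = 58°C.
|ΔTm| = |56 − 58| = 2°C, ≤ 5°C.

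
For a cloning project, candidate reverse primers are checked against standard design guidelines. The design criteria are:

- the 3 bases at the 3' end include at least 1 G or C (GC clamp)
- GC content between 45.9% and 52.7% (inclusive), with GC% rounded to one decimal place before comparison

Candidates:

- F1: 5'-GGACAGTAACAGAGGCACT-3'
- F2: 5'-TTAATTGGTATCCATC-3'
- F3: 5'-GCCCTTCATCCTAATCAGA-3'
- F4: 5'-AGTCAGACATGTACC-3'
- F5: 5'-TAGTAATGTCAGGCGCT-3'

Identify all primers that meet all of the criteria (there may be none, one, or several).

F1 (19 nt, A=7 T=2 G=6 C=4): 3' end ACT has 1 G/C ✓; GC 10/19 = 52.6% ✓ — passes.
F2 (16 nt, A=4 T=7 G=2 C=3): 3' end ATC has 1 G/C ✓; GC 5/16 = 31.3%, outside 45.9–52.7% ✗ — fails.
F3 (19 nt, A=5 T=5 G=2 C=7): 3' end AGA has 1 G/C ✓; GC 9/19 = 47.4% ✓ — passes.
F4 (15 nt, A=5 T=3 G=3 C=4): 3' end ACC has 2 G/C ✓; GC 7/15 = 46.7% ✓ — passes.
F5 (17 nt, A=4 T=5 G=5 C=3): 3' end GCT has 2 G/C ✓; GC 8/17 = 47.1% ✓ — passes.

F1, F3, F4 and F5.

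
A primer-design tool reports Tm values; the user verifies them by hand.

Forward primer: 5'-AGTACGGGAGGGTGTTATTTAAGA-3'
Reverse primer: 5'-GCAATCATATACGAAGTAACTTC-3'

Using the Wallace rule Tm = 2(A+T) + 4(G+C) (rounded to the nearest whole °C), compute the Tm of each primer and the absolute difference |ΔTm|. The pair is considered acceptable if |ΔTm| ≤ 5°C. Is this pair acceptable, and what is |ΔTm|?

|ΔTm| = 6°C; the pair is not acceptable.

Forward: A=7 T=7 G=9 C=1 → Tm = 2·14 + 4·10 = 68°C.
Reverse: A=9 T=6 G=3 C=5 → Tm = 2·15 + 4·8 = 62°C.
|ΔTm| = |68 − 62| = 6°C, > 5°C.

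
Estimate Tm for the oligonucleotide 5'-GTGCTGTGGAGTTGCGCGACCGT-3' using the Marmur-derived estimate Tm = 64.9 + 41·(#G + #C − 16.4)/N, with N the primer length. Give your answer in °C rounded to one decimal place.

Base counts: A=2, T=6, G=10, C=5; G+C = 15, N = 23.
Tm = 64.9 + 41·(15 − 16.4)/23 = 64.9 + -57.40/23 = 62.4°C.

62.4°C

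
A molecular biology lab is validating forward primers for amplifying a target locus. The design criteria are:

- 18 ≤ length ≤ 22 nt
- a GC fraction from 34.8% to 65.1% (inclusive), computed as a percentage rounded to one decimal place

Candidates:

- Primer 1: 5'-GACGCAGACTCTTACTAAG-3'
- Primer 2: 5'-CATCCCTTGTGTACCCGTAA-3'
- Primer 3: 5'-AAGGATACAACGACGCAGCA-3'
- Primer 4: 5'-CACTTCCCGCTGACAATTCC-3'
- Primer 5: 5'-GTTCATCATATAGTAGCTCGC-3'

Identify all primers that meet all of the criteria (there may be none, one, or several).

Primer 1 (19 nt, A=6 T=4 G=4 C=5): length 19 ✓; GC 9/19 = 47.4% ✓ — passes.
Primer 2 (20 nt, A=4 T=6 G=3 C=7): length 20 ✓; GC 10/20 = 50.0% ✓ — passes.
Primer 3 (20 nt, A=9 T=1 G=5 C=5): length 20 ✓; GC 10/20 = 50.0% ✓ — passes.
Primer 4 (20 nt, A=4 T=5 G=2 C=9): length 20 ✓; GC 11/20 = 55.0% ✓ — passes.
Primer 5 (21 nt, A=5 T=7 G=4 C=5): length 21 ✓; GC 9/21 = 42.9% ✓ — passes.

Primer 1, Primer 2, Primer 3, Primer 4 and Primer 5.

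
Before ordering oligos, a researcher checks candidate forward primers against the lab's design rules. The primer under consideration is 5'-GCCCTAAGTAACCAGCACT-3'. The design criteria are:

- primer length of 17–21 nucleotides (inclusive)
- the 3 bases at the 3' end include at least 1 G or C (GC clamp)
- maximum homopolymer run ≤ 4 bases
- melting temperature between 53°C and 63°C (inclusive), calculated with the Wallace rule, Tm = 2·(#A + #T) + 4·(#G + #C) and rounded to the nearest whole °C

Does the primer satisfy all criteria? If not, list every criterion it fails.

Base counts: A=6, T=3, G=3, C=7 (length 19).
length: length 19 ✓
GC clamp: 3' end ACT has 1 G/C ✓
homopolymer run: longest run = 3 ✓
Tm: Tm = 2·9 + 4·10 = 58°C ✓

Meets all criteria.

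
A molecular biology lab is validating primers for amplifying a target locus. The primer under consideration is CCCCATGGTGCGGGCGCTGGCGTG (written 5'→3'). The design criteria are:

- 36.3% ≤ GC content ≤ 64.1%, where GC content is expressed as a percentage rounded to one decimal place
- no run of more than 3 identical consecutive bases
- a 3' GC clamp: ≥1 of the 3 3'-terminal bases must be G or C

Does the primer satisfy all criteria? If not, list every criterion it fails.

Base counts: A=1, T=4, G=11, C=8 (length 24).
GC content: GC 19/24 = 79.2%, outside 36.3–64.1% ✗
homopolymer run: longest run = 4, exceeds 3 ✗
GC clamp: 3' end GTG has 2 G/C ✓

Fails: GC content, homopolymer run.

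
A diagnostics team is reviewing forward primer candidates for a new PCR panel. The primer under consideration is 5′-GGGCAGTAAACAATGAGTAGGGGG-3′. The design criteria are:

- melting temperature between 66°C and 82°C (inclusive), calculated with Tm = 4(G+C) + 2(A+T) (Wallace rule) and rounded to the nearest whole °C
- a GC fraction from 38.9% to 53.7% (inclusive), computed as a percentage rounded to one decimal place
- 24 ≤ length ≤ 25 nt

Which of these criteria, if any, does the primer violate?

Fails: GC content.

Base counts: A=8, T=3, G=11, C=2 (length 24).
Tm: Tm = 2·11 + 4·13 = 74°C ✓
GC content: GC 13/24 = 54.2%, outside 38.9–53.7% ✗
length: length 24 ✓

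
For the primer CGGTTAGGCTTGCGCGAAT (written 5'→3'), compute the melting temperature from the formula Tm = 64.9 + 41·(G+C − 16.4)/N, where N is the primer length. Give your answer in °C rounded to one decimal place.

53.2°C

Base counts: A=3, T=5, G=7, C=4; G+C = 11, N = 19.
Tm = 64.9 + 41·(11 − 16.4)/19 = 64.9 + -221.40/19 = 53.2°C.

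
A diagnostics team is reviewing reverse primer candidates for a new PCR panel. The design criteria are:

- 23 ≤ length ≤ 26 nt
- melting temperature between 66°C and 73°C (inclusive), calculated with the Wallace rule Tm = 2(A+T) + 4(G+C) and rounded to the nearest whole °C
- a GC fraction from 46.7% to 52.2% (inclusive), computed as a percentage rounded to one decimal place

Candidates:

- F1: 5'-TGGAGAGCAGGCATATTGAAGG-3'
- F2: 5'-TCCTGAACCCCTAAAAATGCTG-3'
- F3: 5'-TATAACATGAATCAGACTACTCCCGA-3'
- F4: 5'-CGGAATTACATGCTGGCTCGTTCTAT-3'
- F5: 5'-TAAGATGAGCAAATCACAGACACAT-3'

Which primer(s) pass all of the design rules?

F1 (22 nt, A=7 T=4 G=9 C=2): length 22, outside 23–26 ✗; Tm = 2·11 + 4·11 = 66°C ✓; GC 11/22 = 50.0% ✓ — fails.
F2 (22 nt, A=7 T=5 G=3 C=7): length 22, outside 23–26 ✗; Tm = 2·12 + 4·10 = 64°C, outside 66–73°C ✗; GC 10/22 = 45.5%, outside 46.7–52.2% ✗ — fails.
F3 (26 nt, A=10 T=6 G=3 C=7): length 26 ✓; Tm = 2·16 + 4·10 = 72°C ✓; GC 10/26 = 38.5%, outside 46.7–52.2% ✗ — fails.
F4 (26 nt, A=5 T=9 G=6 C=6): length 26 ✓; Tm = 2·14 + 4·12 = 76°C, outside 66–73°C ✗; GC 12/26 = 46.2%, outside 46.7–52.2% ✗ — fails.
F5 (25 nt, A=12 T=4 G=4 C=5): length 25 ✓; Tm = 2·16 + 4·9 = 68°C ✓; GC 9/25 = 36.0%, outside 46.7–52.2% ✗ — fails.

None of the candidates satisfy all criteria.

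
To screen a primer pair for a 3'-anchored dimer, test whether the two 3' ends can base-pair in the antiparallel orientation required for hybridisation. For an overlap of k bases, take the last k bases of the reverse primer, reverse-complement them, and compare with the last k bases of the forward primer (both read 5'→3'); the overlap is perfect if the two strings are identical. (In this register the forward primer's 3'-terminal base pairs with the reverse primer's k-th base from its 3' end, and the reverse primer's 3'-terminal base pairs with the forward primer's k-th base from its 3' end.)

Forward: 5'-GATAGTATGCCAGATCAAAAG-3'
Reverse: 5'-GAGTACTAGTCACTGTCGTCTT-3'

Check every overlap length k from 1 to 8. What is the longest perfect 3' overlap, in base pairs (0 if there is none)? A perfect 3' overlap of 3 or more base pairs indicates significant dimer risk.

Longest perfect overlap: 3 complementary base pairs; significant dimer risk (threshold 3).

Last 8 bases (5'→3') — forward …ATCAAAAG, reverse …GTCGTCTT.
Reverse complement of the reverse primer's last 8 bases: AAGACGAC; its first k bases are the reverse complement of the reverse primer's last k bases, so a perfect k-base overlap needs the forward primer's last k bases to equal them.
Comparing (forward last k vs required): k=1: G vs A ✗; k=2: AG vs AA ✗; k=3: AAG vs AAG ✓; k=4: AAAG vs AAGA ✗; k=5: AAAAG vs AAGAC ✗; k=6: CAAAAG vs AAGACG ✗; k=7: TCAAAAG vs AAGACGA ✗; k=8: ATCAAAAG vs AAGACGAC ✗.
Only k = 3 is perfect, so the longest perfect 3' overlap is 3.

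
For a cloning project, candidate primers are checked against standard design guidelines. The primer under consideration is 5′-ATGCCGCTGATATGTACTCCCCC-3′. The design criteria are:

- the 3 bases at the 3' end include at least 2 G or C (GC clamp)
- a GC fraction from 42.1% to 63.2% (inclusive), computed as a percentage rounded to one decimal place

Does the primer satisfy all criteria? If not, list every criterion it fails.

Meets all criteria.

Base counts: A=4, T=6, G=4, C=9 (length 23).
GC clamp: 3' end CCC has 3 G/C ✓
GC content: GC 13/23 = 56.5% ✓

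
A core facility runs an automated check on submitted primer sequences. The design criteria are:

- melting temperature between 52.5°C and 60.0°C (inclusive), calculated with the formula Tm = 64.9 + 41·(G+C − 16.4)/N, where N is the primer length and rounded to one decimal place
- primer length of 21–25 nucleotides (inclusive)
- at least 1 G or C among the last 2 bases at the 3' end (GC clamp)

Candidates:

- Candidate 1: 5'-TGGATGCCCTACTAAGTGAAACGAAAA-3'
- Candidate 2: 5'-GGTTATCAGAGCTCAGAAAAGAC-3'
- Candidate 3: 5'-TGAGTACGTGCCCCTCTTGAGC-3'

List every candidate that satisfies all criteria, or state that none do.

Candidate 2 and Candidate 3.

Candidate 1 (27 nt, A=11 T=5 G=6 C=5): Tm = 64.9 + 41·(11 − 16.4)/27 = 56.7°C ✓; length 27, outside 21–25 ✗; 3' end AA has 0 G/C, need ≥1 ✗ — fails.
Candidate 2 (23 nt, A=9 T=4 G=6 C=4): Tm = 64.9 + 41·(10 − 16.4)/23 = 53.5°C ✓; length 23 ✓; 3' end AC has 1 G/C ✓ — passes.
Candidate 3 (22 nt, A=3 T=6 G=6 C=7): Tm = 64.9 + 41·(13 − 16.4)/22 = 58.6°C ✓; length 22 ✓; 3' end GC has 2 G/C ✓ — passes.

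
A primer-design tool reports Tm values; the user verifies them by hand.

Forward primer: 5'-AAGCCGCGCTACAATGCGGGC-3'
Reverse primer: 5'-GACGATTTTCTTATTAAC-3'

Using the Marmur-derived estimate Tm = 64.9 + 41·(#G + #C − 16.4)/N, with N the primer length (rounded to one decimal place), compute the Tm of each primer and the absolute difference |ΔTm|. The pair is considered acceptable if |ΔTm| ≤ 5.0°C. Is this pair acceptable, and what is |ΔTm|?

Forward: G+C = 14, N = 21 → Tm = 64.9 + 41·(14 − 16.4)/21 = 60.2°C.
Reverse: G+C = 5, N = 18 → Tm = 64.9 + 41·(5 − 16.4)/18 = 38.9°C.
|ΔTm| = |60.2 − 38.9| = 21.3°C, > 5.0°C.

|ΔTm| = 21.3°C; the pair is not acceptable.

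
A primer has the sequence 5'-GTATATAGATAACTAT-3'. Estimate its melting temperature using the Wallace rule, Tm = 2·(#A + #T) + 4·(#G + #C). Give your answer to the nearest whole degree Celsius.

Base counts: A=7, T=6, G=2, C=1 (length 16).
Tm = 2·(7+6) + 4·(2+1) = 2·13 + 4·3 = 26 + 12 = 38°C.

38°C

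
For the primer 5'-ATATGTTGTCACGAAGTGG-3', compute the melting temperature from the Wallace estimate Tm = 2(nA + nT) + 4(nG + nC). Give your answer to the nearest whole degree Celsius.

54°C

Base counts: A=5, T=6, G=6, C=2 (length 19).
Tm = 2·(5+6) + 4·(6+2) = 2·11 + 4·8 = 22 + 32 = 54°C.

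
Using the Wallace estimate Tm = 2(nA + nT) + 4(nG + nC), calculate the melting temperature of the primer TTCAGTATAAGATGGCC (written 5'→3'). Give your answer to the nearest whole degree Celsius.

Base counts: A=5, T=5, G=4, C=3 (length 17).
Tm = 2·(5+5) + 4·(4+3) = 2·10 + 4·7 = 20 + 28 = 48°C.

48°C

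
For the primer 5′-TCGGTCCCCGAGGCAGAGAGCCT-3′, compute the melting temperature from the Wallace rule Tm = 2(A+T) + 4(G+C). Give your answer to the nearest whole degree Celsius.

78°C

Base counts: A=4, T=3, G=8, C=8 (length 23).
Tm = 2·(4+3) + 4·(8+8) = 2·7 + 4·16 = 14 + 64 = 78°C.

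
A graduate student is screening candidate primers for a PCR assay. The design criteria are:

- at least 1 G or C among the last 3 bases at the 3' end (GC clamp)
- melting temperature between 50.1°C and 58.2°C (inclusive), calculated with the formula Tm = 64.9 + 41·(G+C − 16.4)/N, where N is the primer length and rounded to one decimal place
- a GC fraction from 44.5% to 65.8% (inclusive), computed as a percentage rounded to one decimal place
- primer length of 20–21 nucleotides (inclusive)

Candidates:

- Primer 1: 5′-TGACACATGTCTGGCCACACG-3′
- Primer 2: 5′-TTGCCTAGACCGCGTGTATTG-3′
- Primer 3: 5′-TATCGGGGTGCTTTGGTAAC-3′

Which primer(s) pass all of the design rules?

Primer 1 (21 nt, A=5 T=4 G=5 C=7): 3' end ACG has 2 G/C ✓; Tm = 64.9 + 41·(12 − 16.4)/21 = 56.3°C ✓; GC 12/21 = 57.1% ✓; length 21 ✓ — passes.
Primer 2 (21 nt, A=3 T=7 G=6 C=5): 3' end TTG has 1 G/C ✓; Tm = 64.9 + 41·(11 − 16.4)/21 = 54.4°C ✓; GC 11/21 = 52.4% ✓; length 21 ✓ — passes.
Primer 3 (20 nt, A=3 T=7 G=7 C=3): 3' end AAC has 1 G/C ✓; Tm = 64.9 + 41·(10 − 16.4)/20 = 51.8°C ✓; GC 10/20 = 50.0% ✓; length 20 ✓ — passes.

Primer 1, Primer 2 and Primer 3.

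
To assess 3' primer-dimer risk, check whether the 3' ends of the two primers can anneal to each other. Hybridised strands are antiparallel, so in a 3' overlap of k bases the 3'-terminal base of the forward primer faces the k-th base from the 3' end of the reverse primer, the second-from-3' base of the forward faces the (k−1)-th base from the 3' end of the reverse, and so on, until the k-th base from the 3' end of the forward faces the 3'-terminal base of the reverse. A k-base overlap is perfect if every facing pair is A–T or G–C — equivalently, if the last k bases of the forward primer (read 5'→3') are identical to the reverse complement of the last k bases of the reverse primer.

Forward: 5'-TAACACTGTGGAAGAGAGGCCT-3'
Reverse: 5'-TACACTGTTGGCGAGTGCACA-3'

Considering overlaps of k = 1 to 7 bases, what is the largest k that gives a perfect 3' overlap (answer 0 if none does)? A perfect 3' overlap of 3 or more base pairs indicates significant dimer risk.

Longest perfect overlap: 1 complementary base pair; below the dimer-risk threshold (threshold 3).

Last 7 bases (5'→3') — forward …GAGGCCT, reverse …GTGCACA.
Reverse complement of the reverse primer's last 7 bases: TGTGCAC; its first k bases are the reverse complement of the reverse primer's last k bases, so a perfect k-base overlap needs the forward primer's last k bases to equal them.
Comparing (forward last k vs required): k=1: T vs T ✓; k=2: CT vs TG ✗; k=3: CCT vs TGT ✗; k=4: GCCT vs TGTG ✗; k=5: GGCCT vs TGTGC ✗; k=6: AGGCCT vs TGTGCA ✗; k=7: GAGGCCT vs TGTGCAC ✗.
Only k = 1 is perfect, so the longest perfect 3' overlap is 1.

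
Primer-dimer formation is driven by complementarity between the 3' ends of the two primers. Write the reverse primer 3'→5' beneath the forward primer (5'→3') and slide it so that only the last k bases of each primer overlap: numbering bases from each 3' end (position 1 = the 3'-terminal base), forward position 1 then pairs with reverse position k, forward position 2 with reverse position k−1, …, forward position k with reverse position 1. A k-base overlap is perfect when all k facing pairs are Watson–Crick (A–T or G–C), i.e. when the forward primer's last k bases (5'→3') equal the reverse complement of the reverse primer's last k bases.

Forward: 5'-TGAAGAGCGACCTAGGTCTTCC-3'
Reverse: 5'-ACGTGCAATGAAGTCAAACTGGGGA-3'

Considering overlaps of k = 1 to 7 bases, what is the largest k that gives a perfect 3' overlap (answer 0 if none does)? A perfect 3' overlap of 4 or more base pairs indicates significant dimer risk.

Longest perfect overlap: 3 complementary base pairs; below the dimer-risk threshold (threshold 4).

Last 7 bases (5'→3') — forward …GTCTTCC, reverse …CTGGGGA.
Reverse complement of the reverse primer's last 7 bases: TCCCCAG; its first k bases are the reverse complement of the reverse primer's last k bases, so a perfect k-base overlap needs the forward primer's last k bases to equal them.
Comparing (forward last k vs required): k=1: C vs T ✗; k=2: CC vs TC ✗; k=3: TCC vs TCC ✓; k=4: TTCC vs TCCC ✗; k=5: CTTCC vs TCCCC ✗; k=6: TCTTCC vs TCCCCA ✗; k=7: GTCTTCC vs TCCCCAG ✗.
Only k = 3 is perfect, so the longest perfect 3' overlap is 3.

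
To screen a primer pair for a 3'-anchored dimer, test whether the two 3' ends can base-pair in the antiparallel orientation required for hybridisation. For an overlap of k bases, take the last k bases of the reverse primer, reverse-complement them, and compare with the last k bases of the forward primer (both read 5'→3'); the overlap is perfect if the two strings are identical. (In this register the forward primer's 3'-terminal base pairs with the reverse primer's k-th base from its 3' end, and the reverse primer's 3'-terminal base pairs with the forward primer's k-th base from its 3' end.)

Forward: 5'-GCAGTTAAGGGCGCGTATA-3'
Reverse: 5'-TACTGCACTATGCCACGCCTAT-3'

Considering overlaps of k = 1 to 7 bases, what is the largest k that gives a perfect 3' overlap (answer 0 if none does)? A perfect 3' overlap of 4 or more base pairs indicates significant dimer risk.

Last 7 bases (5'→3') — forward …GCGTATA, reverse …CGCCTAT.
Reverse complement of the reverse primer's last 7 bases: ATAGGCG; its first k bases are the reverse complement of the reverse primer's last k bases, so a perfect k-base overlap needs the forward primer's last k bases to equal them.
Comparing (forward last k vs required): k=1: A vs A ✓; k=2: TA vs AT ✗; k=3: ATA vs ATA ✓; k=4: TATA vs ATAG ✗; k=5: GTATA vs ATAGG ✗; k=6: CGTATA vs ATAGGC ✗; k=7: GCGTATA vs ATAGGCG ✗.
Perfect overlaps at k = 1, 3; the largest is 3.

Longest perfect overlap: 3 complementary base pairs; below the dimer-risk threshold (threshold 4).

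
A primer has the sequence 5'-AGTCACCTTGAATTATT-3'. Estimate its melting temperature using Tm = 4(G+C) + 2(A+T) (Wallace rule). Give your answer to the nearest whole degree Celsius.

44°C

Base counts: A=5, T=7, G=2, C=3 (length 17).
Tm = 2·(5+7) + 4·(2+3) = 2·12 + 4·5 = 24 + 20 = 44°C.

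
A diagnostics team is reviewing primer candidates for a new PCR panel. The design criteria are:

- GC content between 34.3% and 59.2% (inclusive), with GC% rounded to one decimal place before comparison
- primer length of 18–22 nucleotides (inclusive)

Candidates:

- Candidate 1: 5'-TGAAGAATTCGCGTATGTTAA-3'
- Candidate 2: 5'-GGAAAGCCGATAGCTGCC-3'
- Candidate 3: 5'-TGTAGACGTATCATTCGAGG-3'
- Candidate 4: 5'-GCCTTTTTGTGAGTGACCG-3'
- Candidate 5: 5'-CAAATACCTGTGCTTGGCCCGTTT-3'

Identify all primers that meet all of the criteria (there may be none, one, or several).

Candidate 3 and Candidate 4.

Candidate 1 (21 nt, A=7 T=7 G=5 C=2): GC 7/21 = 33.3%, outside 34.3–59.2% ✗; length 21 ✓ — fails.
Candidate 2 (18 nt, A=5 T=2 G=6 C=5): GC 11/18 = 61.1%, outside 34.3–59.2% ✗; length 18 ✓ — fails.
Candidate 3 (20 nt, A=5 T=6 G=6 C=3): GC 9/20 = 45.0% ✓; length 20 ✓ — passes.
Candidate 4 (19 nt, A=2 T=7 G=6 C=4): GC 10/19 = 52.6% ✓; length 19 ✓ — passes.
Candidate 5 (24 nt, A=4 T=8 G=5 C=7): GC 12/24 = 50.0% ✓; length 24, outside 18–22 ✗ — fails.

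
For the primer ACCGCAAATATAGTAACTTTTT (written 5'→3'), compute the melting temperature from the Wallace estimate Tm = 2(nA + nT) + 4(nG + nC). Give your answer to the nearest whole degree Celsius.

56°C

Base counts: A=8, T=8, G=2, C=4 (length 22).
Tm = 2·(8+8) + 4·(2+4) = 2·16 + 4·6 = 32 + 24 = 56°C.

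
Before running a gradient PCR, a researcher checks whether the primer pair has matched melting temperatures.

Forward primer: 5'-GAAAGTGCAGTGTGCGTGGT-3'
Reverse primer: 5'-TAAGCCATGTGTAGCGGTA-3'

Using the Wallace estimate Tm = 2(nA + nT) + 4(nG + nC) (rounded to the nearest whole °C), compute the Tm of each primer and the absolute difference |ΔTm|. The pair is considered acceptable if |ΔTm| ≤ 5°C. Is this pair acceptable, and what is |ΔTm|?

Forward: A=4 T=5 G=9 C=2 → Tm = 2·9 + 4·11 = 62°C.
Reverse: A=5 T=5 G=6 C=3 → Tm = 2·10 + 4·9 = 56°C.
|ΔTm| = |62 − 56| = 6°C, > 5°C.

|ΔTm| = 6°C; the pair is not acceptable.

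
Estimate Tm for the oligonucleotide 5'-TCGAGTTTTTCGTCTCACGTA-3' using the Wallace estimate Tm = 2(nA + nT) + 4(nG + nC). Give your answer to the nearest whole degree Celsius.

60°C

Base counts: A=3, T=9, G=4, C=5 (length 21).
Tm = 2·(3+9) + 4·(4+5) = 2·12 + 4·9 = 24 + 36 = 60°C.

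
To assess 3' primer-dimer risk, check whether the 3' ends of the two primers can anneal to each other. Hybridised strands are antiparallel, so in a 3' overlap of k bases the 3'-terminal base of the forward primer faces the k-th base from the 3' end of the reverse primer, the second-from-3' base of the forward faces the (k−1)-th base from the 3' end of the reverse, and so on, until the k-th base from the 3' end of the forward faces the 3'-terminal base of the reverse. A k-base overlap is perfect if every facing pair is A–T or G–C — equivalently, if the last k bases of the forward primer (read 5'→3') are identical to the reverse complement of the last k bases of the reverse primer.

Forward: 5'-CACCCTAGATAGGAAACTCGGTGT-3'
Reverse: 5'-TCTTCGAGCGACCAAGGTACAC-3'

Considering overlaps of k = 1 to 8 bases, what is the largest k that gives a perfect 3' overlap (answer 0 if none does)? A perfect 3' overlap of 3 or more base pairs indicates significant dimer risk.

Last 8 bases (5'→3') — forward …CTCGGTGT, reverse …AGGTACAC.
Reverse complement of the reverse primer's last 8 bases: GTGTACCT; its first k bases are the reverse complement of the reverse primer's last k bases, so a perfect k-base overlap needs the forward primer's last k bases to equal them.
Comparing (forward last k vs required): k=1: T vs G ✗; k=2: GT vs GT ✓; k=3: TGT vs GTG ✗; k=4: GTGT vs GTGT ✓; k=5: GGTGT vs GTGTA ✗; k=6: CGGTGT vs GTGTAC ✗; k=7: TCGGTGT vs GTGTACC ✗; k=8: CTCGGTGT vs GTGTACCT ✗.
Perfect overlaps at k = 2, 4; the largest is 4.

Longest perfect overlap: 4 complementary base pairs; significant dimer risk (threshold 3).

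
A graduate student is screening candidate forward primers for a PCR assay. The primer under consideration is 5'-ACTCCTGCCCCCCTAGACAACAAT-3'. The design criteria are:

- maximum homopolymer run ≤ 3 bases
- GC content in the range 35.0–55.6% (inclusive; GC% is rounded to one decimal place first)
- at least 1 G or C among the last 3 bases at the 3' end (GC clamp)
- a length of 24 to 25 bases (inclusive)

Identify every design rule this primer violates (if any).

Fails: homopolymer run, GC clamp.

Base counts: A=7, T=4, G=2, C=11 (length 24).
homopolymer run: longest run = 6, exceeds 3 ✗
GC content: GC 13/24 = 54.2% ✓
GC clamp: 3' end AAT has 0 G/C, need ≥1 ✗
length: length 24 ✓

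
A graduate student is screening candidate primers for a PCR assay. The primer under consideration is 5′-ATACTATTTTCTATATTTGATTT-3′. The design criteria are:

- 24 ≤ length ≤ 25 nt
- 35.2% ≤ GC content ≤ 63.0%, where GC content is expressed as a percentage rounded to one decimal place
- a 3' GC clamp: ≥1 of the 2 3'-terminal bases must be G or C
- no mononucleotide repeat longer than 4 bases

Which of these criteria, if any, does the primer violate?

Base counts: A=6, T=14, G=1, C=2 (length 23).
length: length 23, outside 24–25 ✗
GC content: GC 3/23 = 13.0%, outside 35.2–63.0% ✗
GC clamp: 3' end TT has 0 G/C, need ≥1 ✗
homopolymer run: longest run = 4 ✓

Fails: length, GC content, GC clamp.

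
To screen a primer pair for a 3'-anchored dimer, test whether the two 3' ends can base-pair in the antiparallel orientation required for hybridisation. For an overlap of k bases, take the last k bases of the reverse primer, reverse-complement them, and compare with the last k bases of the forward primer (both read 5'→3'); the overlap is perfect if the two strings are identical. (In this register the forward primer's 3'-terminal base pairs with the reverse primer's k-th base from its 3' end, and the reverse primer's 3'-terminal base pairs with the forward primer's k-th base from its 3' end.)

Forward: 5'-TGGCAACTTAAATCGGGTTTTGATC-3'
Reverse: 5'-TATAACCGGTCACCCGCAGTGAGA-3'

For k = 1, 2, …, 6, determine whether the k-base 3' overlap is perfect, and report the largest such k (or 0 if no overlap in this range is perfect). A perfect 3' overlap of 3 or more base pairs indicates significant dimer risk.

Longest perfect overlap: 2 complementary base pairs; below the dimer-risk threshold (threshold 3).

Last 6 bases (5'→3') — forward …TTGATC, reverse …GTGAGA.
Reverse complement of the reverse primer's last 6 bases: TCTCAC; its first k bases are the reverse complement of the reverse primer's last k bases, so a perfect k-base overlap needs the forward primer's last k bases to equal them.
Comparing (forward last k vs required): k=1: C vs T ✗; k=2: TC vs TC ✓; k=3: ATC vs TCT ✗; k=4: GATC vs TCTC ✗; k=5: TGATC vs TCTCA ✗; k=6: TTGATC vs TCTCAC ✗.
Only k = 2 is perfect, so the longest perfect 3' overlap is 2.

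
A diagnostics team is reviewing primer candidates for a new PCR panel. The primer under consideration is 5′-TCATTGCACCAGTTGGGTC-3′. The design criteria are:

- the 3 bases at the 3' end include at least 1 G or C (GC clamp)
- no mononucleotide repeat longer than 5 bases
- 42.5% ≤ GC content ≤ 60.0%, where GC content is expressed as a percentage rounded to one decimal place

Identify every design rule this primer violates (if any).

Meets all criteria.

Base counts: A=3, T=6, G=5, C=5 (length 19).
GC clamp: 3' end GTC has 2 G/C ✓
homopolymer run: longest run = 3 ✓
GC content: GC 10/19 = 52.6% ✓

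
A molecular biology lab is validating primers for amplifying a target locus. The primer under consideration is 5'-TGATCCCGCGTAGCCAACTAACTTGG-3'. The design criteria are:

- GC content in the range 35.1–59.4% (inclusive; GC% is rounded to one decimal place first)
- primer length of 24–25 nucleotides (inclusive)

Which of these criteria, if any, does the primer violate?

Fails: length.

Base counts: A=6, T=6, G=6, C=8 (length 26).
GC content: GC 14/26 = 53.8% ✓
length: length 26, outside 24–25 ✗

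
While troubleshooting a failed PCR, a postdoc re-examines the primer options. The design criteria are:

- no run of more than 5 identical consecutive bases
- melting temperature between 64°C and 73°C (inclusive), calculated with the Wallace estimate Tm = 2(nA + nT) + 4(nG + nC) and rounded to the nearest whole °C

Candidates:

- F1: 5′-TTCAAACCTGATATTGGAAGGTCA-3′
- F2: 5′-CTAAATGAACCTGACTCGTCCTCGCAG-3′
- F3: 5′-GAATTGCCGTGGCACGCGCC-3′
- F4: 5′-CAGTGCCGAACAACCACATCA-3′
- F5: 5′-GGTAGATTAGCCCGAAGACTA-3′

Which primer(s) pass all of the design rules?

F1, F3 and F4.

F1 (24 nt, A=8 T=7 G=5 C=4): longest run = 3 ✓; Tm = 2·15 + 4·9 = 66°C ✓ — passes.
F2 (27 nt, A=7 T=6 G=5 C=9): longest run = 3 ✓; Tm = 2·13 + 4·14 = 82°C, outside 64–73°C ✗ — fails.
F3 (20 nt, A=3 T=3 G=7 C=7): longest run = 2 ✓; Tm = 2·6 + 4·14 = 68°C ✓ — passes.
F4 (21 nt, A=8 T=2 G=3 C=8): longest run = 2 ✓; Tm = 2·10 + 4·11 = 64°C ✓ — passes.
F5 (21 nt, A=7 T=4 G=6 C=4): longest run = 3 ✓; Tm = 2·11 + 4·10 = 62°C, outside 64–73°C ✗ — fails.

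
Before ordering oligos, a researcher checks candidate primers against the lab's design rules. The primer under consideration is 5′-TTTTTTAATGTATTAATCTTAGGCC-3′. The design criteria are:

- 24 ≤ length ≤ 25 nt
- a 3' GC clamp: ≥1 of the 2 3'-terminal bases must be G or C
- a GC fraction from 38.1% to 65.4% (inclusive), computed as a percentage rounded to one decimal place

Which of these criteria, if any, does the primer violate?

Fails: GC content.

Base counts: A=6, T=13, G=3, C=3 (length 25).
length: length 25 ✓
GC clamp: 3' end CC has 2 G/C ✓
GC content: GC 6/25 = 24.0%, outside 38.1–65.4% ✗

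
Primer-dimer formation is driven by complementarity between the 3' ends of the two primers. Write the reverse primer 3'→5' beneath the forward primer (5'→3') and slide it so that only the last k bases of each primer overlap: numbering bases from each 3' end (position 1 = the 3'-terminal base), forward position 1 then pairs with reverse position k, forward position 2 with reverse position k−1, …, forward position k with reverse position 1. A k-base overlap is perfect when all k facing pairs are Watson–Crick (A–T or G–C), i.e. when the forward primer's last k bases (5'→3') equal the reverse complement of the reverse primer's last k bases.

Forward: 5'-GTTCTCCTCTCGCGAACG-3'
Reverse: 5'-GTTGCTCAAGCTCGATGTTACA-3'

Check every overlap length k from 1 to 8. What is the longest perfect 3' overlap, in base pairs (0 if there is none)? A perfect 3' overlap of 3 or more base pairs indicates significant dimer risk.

Last 8 bases (5'→3') — forward …CGCGAACG, reverse …ATGTTACA.
Reverse complement of the reverse primer's last 8 bases: TGTAACAT; its first k bases are the reverse complement of the reverse primer's last k bases, so a perfect k-base overlap needs the forward primer's last k bases to equal them.
Comparing (forward last k vs required): k=1: G vs T ✗; k=2: CG vs TG ✗; k=3: ACG vs TGT ✗; k=4: AACG vs TGTA ✗; k=5: GAACG vs TGTAA ✗; k=6: CGAACG vs TGTAAC ✗; k=7: GCGAACG vs TGTAACA ✗; k=8: CGCGAACG vs TGTAACAT ✗.
No overlap length from 1 to 8 is perfect, so the longest perfect 3' overlap is 0.

Longest perfect overlap: 0 complementary base pairs; below the dimer-risk threshold (threshold 3).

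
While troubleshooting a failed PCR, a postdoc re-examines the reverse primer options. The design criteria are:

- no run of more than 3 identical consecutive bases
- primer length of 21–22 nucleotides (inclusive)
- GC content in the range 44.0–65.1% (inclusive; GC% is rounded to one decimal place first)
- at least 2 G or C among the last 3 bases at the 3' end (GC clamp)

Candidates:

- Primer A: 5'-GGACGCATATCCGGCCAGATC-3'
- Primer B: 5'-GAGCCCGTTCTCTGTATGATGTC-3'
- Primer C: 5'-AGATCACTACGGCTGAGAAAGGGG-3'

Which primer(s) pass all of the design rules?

Primer A (21 nt, A=5 T=3 G=6 C=7): longest run = 2 ✓; length 21 ✓; GC 13/21 = 61.9% ✓; 3' end ATC has 1 G/C, need ≥2 ✗ — fails.
Primer B (23 nt, A=3 T=8 G=6 C=6): longest run = 3 ✓; length 23, outside 21–22 ✗; GC 12/23 = 52.2% ✓; 3' end GTC has 2 G/C ✓ — fails.
Primer C (24 nt, A=8 T=3 G=9 C=4): longest run = 4, exceeds 3 ✗; length 24, outside 21–22 ✗; GC 13/24 = 54.2% ✓; 3' end GGG has 3 G/C ✓ — fails.

None of the candidates satisfy all criteria.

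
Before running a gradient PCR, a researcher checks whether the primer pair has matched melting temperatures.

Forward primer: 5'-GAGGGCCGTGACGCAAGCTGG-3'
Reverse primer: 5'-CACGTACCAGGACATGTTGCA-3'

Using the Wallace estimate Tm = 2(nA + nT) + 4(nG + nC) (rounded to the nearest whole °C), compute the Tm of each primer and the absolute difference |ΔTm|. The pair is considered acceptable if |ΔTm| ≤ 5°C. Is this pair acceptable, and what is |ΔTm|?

|ΔTm| = 8°C; the pair is not acceptable.

Forward: A=4 T=2 G=10 C=5 → Tm = 2·6 + 4·15 = 72°C.
Reverse: A=6 T=4 G=5 C=6 → Tm = 2·10 + 4·11 = 64°C.
|ΔTm| = |72 − 64| = 8°C, > 5°C.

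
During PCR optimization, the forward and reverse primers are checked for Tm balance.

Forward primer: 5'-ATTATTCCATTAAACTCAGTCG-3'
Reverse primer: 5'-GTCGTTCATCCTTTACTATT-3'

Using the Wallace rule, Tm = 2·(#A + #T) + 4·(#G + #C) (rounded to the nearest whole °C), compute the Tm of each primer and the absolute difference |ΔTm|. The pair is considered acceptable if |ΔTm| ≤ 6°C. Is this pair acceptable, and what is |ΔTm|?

Forward: A=7 T=8 G=2 C=5 → Tm = 2·15 + 4·7 = 58°C.
Reverse: A=3 T=10 G=2 C=5 → Tm = 2·13 + 4·7 = 54°C.
|ΔTm| = |58 − 54| = 4°C, ≤ 6°C.

|ΔTm| = 4°C; the pair is acceptable.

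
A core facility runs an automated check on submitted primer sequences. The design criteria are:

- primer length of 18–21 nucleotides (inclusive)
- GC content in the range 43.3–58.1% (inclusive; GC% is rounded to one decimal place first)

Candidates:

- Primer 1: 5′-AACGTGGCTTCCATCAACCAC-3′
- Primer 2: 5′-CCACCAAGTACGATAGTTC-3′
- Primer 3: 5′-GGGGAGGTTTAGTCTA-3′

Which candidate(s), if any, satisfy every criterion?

Primer 1 and Primer 2.

Primer 1 (21 nt, A=6 T=4 G=3 C=8): length 21 ✓; GC 11/21 = 52.4% ✓ — passes.
Primer 2 (19 nt, A=6 T=4 G=3 C=6): length 19 ✓; GC 9/19 = 47.4% ✓ — passes.
Primer 3 (16 nt, A=3 T=5 G=7 C=1): length 16, outside 18–21 ✗; GC 8/16 = 50.0% ✓ — fails.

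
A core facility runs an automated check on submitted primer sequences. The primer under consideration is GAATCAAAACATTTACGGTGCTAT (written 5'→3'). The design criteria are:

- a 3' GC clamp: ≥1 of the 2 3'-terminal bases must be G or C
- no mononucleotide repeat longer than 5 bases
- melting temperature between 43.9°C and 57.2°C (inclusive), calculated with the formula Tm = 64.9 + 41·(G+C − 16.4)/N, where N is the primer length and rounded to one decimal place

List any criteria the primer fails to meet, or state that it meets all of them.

Fails: GC clamp.

Base counts: A=9, T=7, G=4, C=4 (length 24).
GC clamp: 3' end AT has 0 G/C, need ≥1 ✗
homopolymer run: longest run = 4 ✓
Tm: Tm = 64.9 + 41·(8 − 16.4)/24 = 50.6°C ✓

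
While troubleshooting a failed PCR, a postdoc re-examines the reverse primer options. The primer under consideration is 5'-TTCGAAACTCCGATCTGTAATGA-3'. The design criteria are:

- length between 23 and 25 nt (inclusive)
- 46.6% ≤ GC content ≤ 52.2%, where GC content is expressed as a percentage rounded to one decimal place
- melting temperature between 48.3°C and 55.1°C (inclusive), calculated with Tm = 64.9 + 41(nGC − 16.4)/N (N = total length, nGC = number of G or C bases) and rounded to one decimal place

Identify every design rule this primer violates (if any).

Base counts: A=7, T=7, G=4, C=5 (length 23).
length: length 23 ✓
GC content: GC 9/23 = 39.1%, outside 46.6–52.2% ✗
Tm: Tm = 64.9 + 41·(9 − 16.4)/23 = 51.7°C ✓

Fails: GC content.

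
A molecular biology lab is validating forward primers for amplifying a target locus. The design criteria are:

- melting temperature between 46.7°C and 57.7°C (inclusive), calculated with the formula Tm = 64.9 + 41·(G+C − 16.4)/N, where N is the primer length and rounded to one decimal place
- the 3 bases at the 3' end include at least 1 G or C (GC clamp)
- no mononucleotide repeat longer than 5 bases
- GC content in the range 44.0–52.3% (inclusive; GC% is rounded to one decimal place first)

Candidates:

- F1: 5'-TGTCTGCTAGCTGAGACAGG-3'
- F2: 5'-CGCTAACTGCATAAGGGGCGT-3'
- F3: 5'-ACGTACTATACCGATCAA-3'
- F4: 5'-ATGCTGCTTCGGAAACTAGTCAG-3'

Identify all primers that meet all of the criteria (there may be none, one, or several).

F1 (20 nt, A=4 T=5 G=7 C=4): Tm = 64.9 + 41·(11 − 16.4)/20 = 53.8°C ✓; 3' end AGG has 2 G/C ✓; longest run = 2 ✓; GC 11/20 = 55.0%, outside 44.0–52.3% ✗ — fails.
F2 (21 nt, A=5 T=4 G=7 C=5): Tm = 64.9 + 41·(12 − 16.4)/21 = 56.3°C ✓; 3' end CGT has 2 G/C ✓; longest run = 4 ✓; GC 12/21 = 57.1%, outside 44.0–52.3% ✗ — fails.
F3 (18 nt, A=7 T=4 G=2 C=5): Tm = 64.9 + 41·(7 − 16.4)/18 = 43.5°C, outside 46.7–57.7°C ✗; 3' end CAA has 1 G/C ✓; longest run = 2 ✓; GC 7/18 = 38.9%, outside 44.0–52.3% ✗ — fails.
F4 (23 nt, A=6 T=6 G=6 C=5): Tm = 64.9 + 41·(11 − 16.4)/23 = 55.3°C ✓; 3' end CAG has 2 G/C ✓; longest run = 3 ✓; GC 11/23 = 47.8% ✓ — passes.

F4 only.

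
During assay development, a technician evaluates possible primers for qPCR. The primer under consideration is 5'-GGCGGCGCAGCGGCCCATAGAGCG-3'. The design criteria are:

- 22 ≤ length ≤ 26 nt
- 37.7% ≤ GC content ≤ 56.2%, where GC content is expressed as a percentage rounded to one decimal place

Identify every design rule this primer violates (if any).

Fails: GC content.

Base counts: A=4, T=1, G=11, C=8 (length 24).
length: length 24 ✓
GC content: GC 19/24 = 79.2%, outside 37.7–56.2% ✗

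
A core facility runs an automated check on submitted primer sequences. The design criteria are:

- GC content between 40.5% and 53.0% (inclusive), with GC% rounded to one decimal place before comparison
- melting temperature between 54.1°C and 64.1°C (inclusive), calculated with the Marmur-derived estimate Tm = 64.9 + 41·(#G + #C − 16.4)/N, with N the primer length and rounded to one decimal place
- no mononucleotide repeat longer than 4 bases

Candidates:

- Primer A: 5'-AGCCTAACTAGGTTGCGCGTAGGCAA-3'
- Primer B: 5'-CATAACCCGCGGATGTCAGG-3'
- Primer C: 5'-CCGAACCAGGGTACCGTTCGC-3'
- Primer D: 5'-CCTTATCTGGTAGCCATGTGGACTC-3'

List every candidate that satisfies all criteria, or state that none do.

Primer D only.

Primer A (26 nt, A=7 T=5 G=8 C=6): GC 14/26 = 53.8%, outside 40.5–53.0% ✗; Tm = 64.9 + 41·(14 − 16.4)/26 = 61.1°C ✓; longest run = 2 ✓ — fails.
Primer B (20 nt, A=5 T=3 G=6 C=6): GC 12/20 = 60.0%, outside 40.5–53.0% ✗; Tm = 64.9 + 41·(12 − 16.4)/20 = 55.9°C ✓; longest run = 3 ✓ — fails.
Primer C (21 nt, A=4 T=3 G=6 C=8): GC 14/21 = 66.7%, outside 40.5–53.0% ✗; Tm = 64.9 + 41·(14 − 16.4)/21 = 60.2°C ✓; longest run = 3 ✓ — fails.
Primer D (25 nt, A=4 T=8 G=6 C=7): GC 13/25 = 52.0% ✓; Tm = 64.9 + 41·(13 − 16.4)/25 = 59.3°C ✓; longest run = 2 ✓ — passes.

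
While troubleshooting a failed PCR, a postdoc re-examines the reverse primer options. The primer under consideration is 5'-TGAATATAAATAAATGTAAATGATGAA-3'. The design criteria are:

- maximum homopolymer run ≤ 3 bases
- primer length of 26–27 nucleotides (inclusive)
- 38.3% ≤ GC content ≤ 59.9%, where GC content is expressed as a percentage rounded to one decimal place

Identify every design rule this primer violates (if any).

Fails: GC content.

Base counts: A=15, T=8, G=4, C=0 (length 27).
homopolymer run: longest run = 3 ✓
length: length 27 ✓
GC content: GC 4/27 = 14.8%, outside 38.3–59.9% ✗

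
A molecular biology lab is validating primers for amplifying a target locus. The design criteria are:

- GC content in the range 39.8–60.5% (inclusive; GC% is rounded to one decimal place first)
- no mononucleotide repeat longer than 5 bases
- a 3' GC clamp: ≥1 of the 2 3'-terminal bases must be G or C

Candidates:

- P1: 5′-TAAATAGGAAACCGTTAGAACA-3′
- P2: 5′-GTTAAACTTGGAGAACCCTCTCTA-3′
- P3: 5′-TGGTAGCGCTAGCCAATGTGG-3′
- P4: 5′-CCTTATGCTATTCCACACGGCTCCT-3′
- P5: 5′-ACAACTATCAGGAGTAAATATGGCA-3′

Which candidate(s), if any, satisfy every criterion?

P1 (22 nt, A=11 T=4 G=4 C=3): GC 7/22 = 31.8%, outside 39.8–60.5% ✗; longest run = 3 ✓; 3' end CA has 1 G/C ✓ — fails.
P2 (24 nt, A=7 T=7 G=4 C=6): GC 10/24 = 41.7% ✓; longest run = 3 ✓; 3' end TA has 0 G/C, need ≥1 ✗ — fails.
P3 (21 nt, A=4 T=5 G=8 C=4): GC 12/21 = 57.1% ✓; longest run = 2 ✓; 3' end GG has 2 G/C ✓ — passes.
P4 (25 nt, A=4 T=8 G=3 C=10): GC 13/25 = 52.0% ✓; longest run = 2 ✓; 3' end CT has 1 G/C ✓ — passes.
P5 (25 nt, A=11 T=5 G=5 C=4): GC 9/25 = 36.0%, outside 39.8–60.5% ✗; longest run = 3 ✓; 3' end CA has 1 G/C ✓ — fails.

P3 and P4.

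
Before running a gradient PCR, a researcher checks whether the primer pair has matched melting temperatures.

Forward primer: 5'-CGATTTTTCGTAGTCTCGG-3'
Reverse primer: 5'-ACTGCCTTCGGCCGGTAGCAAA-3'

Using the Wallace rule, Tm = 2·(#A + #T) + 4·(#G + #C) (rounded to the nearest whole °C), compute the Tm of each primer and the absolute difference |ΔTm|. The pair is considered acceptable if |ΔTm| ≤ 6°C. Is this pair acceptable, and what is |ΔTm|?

Forward: A=2 T=8 G=5 C=4 → Tm = 2·10 + 4·9 = 56°C.
Reverse: A=5 T=4 G=6 C=7 → Tm = 2·9 + 4·13 = 70°C.
|ΔTm| = |56 − 70| = 14°C, > 6°C.

|ΔTm| = 14°C; the pair is not acceptable.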